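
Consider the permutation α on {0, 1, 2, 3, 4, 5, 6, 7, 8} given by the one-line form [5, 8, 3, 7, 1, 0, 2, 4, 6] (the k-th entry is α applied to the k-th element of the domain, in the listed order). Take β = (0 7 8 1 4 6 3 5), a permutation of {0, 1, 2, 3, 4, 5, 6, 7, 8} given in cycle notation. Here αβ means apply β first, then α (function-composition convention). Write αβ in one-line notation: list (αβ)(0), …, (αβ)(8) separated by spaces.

4 1 3 0 2 5 7 6 8

For each element, apply β then α: 0 → 7 → 4; 1 → 4 → 1; 2 → 2 → 3; 3 → 5 → 0; 4 → 6 → 2; 5 → 0 → 5; 6 → 3 → 7; 7 → 8 → 6; 8 → 1 → 8.
So αβ in one-line form is 4 1 3 0 2 5 7 6 8.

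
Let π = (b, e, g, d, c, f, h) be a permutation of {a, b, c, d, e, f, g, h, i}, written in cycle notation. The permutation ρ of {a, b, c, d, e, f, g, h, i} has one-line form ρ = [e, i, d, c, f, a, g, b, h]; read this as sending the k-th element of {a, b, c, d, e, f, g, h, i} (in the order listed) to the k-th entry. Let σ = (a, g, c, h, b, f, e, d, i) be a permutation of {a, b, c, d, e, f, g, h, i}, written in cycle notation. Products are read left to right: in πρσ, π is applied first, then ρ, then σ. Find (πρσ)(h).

Apply the permutations in order: π(h) = b, then ρ(b) = i, then σ(i) = a. So (πρσ)(h) = a.

a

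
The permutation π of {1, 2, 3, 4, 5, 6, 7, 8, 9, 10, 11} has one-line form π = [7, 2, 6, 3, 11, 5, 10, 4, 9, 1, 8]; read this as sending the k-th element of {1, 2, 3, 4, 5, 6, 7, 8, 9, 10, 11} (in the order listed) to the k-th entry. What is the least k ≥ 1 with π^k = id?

6

Writing π as disjoint cycles, the cycle lengths are 6, 3, 1, 1.
The order is lcm(6, 3) = 6.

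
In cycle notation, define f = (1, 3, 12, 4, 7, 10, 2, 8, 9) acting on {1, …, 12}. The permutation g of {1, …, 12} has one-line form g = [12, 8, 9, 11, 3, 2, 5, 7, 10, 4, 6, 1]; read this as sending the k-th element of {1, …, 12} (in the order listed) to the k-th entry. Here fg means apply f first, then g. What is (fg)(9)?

12

First apply f: f(9) = 1, then g(1) = 12. Thus (fg)(9) = 12.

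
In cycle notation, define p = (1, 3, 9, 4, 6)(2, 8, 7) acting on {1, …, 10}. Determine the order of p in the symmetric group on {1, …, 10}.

15

The disjoint cycles have lengths 5, 3, 1, 1.
The order is lcm(5, 3) = 15.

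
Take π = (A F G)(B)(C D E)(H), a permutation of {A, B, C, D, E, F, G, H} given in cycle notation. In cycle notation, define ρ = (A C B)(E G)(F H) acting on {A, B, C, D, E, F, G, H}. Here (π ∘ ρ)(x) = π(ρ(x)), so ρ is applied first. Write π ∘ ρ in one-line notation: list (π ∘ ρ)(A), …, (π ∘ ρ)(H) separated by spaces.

D F B E A H C G

For each element, apply ρ then π: A → C → D; B → A → F; C → B → B; D → D → E; E → G → A; F → H → H; G → E → C; H → F → G.
So π ∘ ρ in one-line form is D F B E A H C G.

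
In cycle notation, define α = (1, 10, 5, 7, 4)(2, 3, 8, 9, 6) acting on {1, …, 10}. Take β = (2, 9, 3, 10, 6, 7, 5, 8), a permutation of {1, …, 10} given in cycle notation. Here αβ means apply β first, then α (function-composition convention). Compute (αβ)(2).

6

First apply β: β(2) = 9, then α(9) = 6. Thus (αβ)(2) = 6.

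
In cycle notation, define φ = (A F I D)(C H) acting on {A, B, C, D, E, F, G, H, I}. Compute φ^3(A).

A lies in the 4-cycle (A F I D).
Stepping 3 places around the cycle: A → F → I → D.

D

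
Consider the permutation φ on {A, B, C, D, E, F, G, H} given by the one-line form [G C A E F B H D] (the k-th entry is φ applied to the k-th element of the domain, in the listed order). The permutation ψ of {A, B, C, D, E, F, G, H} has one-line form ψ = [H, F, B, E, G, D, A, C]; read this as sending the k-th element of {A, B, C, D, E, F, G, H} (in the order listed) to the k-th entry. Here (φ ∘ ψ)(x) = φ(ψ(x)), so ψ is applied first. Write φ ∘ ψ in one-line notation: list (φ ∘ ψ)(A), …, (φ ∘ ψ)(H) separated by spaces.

D B C F H E G A

(φ ∘ ψ)(x) = φ(ψ(x)). Computing each image: φ(ψ(A)) = φ(H) = D, φ(ψ(B)) = φ(F) = B, φ(ψ(C)) = φ(B) = C, φ(ψ(D)) = φ(E) = F, φ(ψ(E)) = φ(G) = H, φ(ψ(F)) = φ(D) = E, φ(ψ(G)) = φ(A) = G, φ(ψ(H)) = φ(C) = A.
Hence φ ∘ ψ = [D B C F H E G A].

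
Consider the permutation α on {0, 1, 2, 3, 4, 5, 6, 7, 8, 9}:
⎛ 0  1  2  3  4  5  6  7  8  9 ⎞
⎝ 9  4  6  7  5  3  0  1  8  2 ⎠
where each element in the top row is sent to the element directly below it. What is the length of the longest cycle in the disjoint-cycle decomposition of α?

5

Decomposing into disjoint cycles gives (0, 9, 2, 6)(1, 4, 5, 3, 7); the longest has length 5.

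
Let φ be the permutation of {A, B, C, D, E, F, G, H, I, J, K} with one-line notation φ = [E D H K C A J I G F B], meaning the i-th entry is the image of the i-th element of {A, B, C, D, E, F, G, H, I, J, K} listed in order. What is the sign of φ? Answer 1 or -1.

-1

In disjoint-cycle form the cycle lengths are 8, 3.
A cycle is odd iff its length is even; φ has 1 even-length cycle, so sgn(φ) = (−1)^1 and φ is odd.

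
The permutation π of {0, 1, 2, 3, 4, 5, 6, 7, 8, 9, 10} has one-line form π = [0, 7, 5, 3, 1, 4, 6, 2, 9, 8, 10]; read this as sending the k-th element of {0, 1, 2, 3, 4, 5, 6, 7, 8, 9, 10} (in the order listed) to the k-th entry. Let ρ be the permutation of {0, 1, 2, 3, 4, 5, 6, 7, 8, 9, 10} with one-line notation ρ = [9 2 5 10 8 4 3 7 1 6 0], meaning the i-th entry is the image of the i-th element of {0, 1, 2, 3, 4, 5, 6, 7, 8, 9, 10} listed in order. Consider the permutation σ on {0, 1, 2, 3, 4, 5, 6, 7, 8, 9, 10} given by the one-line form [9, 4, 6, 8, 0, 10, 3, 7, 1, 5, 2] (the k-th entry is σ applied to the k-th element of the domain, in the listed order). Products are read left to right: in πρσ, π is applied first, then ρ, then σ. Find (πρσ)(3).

2

Apply the permutations in order: π(3) = 3, then ρ(3) = 10, then σ(10) = 2. So (πρσ)(3) = 2.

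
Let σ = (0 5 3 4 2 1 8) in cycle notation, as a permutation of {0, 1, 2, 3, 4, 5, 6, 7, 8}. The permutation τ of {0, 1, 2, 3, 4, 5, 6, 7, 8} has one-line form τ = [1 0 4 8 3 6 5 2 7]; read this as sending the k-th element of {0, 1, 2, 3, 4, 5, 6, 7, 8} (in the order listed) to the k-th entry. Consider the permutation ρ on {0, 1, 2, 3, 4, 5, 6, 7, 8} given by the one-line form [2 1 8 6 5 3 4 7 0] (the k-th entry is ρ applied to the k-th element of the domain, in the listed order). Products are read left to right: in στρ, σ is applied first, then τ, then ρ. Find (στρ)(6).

3

Chase 6: σ(6) = 6; τ(6) = 5; ρ(5) = 3. Hence (στρ)(6) = 3.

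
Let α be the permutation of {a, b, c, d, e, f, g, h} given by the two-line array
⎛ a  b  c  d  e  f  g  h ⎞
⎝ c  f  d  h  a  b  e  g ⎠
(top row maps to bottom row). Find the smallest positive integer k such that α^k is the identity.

6

Decomposing into disjoint cycles gives cycle lengths 6, 2.
Since disjoint cycles commute, ord(α) = lcm(6, 2) = 6.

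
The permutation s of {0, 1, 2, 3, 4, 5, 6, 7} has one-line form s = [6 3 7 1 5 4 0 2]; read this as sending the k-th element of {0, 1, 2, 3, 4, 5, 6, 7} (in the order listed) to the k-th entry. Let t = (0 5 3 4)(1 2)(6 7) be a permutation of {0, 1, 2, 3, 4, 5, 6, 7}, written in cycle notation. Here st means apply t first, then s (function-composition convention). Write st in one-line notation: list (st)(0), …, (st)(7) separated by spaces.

Chase each element through t then s: 0 → 5 → 4; 1 → 2 → 7; 2 → 1 → 3; 3 → 4 → 5; 4 → 0 → 6; 5 → 3 → 1; 6 → 7 → 2; 7 → 6 → 0.
So st in one-line form is 4 7 3 5 6 1 2 0.

4 7 3 5 6 1 2 0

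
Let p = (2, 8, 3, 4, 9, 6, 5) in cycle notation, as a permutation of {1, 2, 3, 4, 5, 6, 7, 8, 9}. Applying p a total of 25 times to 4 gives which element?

2

4 lies in the 7-cycle (2, 8, 3, 4, 9, 6, 5).
On a 7-cycle, p^7 is the identity, so p^25 = p^4 there (25 ≡ 4 mod 7).
Advancing 4 steps from 4: 4 → 9 → 6 → 5 → 2.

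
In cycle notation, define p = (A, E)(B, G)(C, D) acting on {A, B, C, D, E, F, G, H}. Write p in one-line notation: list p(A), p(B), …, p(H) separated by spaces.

E G D C A F B H

Image by image: A→E, B→G, C→D, D→C, E→A, F→F, G→B, H→H.
Listing these in domain order gives E G D C A F B H.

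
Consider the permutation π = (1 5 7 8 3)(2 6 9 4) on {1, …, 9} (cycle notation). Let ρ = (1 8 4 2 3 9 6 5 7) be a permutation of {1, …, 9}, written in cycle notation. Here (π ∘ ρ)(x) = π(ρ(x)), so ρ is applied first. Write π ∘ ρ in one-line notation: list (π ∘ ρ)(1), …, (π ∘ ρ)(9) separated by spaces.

(π ∘ ρ)(x) = π(ρ(x)). Computing each image: π(ρ(1)) = π(8) = 3, π(ρ(2)) = π(3) = 1, π(ρ(3)) = π(9) = 4, π(ρ(4)) = π(2) = 6, π(ρ(5)) = π(7) = 8, π(ρ(6)) = π(5) = 7, π(ρ(7)) = π(1) = 5, π(ρ(8)) = π(4) = 2, π(ρ(9)) = π(6) = 9.
Hence π ∘ ρ = [3 1 4 6 8 7 5 2 9].

3 1 4 6 8 7 5 2 9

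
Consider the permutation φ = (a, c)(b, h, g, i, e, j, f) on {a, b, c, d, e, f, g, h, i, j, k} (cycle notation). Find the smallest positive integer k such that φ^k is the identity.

14

The cycle type of φ is (7, 2, 1, 1).
The order is lcm(7, 2) = 14.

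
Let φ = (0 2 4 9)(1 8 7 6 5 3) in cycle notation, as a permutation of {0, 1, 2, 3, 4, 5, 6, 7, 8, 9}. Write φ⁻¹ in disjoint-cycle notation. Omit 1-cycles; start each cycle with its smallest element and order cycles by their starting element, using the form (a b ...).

(0 9 4 2)(1 3 5 6 7 8)

The inverse reverses each cycle.
Reversing each cycle of φ and rotating so the smallest element leads gives (0 9 4 2)(1 3 5 6 7 8).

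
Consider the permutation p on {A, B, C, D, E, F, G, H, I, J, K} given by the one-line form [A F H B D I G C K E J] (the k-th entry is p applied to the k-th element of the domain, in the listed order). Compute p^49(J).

Tracing J → E → … returns to J after 7 steps, so J lies in a 7-cycle (B F I K J E D).
Powers repeat with period 7 on this cycle, and 49 mod 7 = 0, so p^49(J) = p^0(J).
So p^49(J) = J.

J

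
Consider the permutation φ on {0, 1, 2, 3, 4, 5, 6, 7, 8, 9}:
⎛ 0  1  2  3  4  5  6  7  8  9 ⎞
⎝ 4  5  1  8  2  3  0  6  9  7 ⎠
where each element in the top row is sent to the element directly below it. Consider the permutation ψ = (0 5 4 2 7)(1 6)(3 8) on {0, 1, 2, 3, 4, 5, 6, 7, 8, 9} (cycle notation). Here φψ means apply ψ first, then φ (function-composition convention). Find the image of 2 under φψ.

6

(φψ)(2) = φ(ψ(2)). ψ(2) = 7, then φ(7) = 6. So (φψ)(2) = 6.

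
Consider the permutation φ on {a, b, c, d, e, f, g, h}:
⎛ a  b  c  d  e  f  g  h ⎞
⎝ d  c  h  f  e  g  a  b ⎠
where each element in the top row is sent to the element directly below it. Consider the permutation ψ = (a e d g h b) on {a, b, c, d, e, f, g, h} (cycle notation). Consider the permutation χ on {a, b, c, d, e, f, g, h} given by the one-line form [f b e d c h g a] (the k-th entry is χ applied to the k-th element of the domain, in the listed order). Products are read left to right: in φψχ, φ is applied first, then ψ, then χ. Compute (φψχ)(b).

Chase b: φ(b) = c; ψ(c) = c; χ(c) = e. Hence (φψχ)(b) = e.

e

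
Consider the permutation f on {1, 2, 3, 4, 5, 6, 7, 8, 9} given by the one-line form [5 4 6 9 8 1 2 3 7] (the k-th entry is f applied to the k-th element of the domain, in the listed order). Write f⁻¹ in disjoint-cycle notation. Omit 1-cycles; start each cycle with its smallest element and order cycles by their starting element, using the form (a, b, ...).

(1, 6, 3, 8, 5)(2, 7, 9, 4)

First write f in disjoint cycles: (1, 5, 8, 3, 6)(2, 4, 9, 7).
Reversing each cycle (and rotating so the smallest element leads) gives f⁻¹ = (1, 6, 3, 8, 5)(2, 7, 9, 4).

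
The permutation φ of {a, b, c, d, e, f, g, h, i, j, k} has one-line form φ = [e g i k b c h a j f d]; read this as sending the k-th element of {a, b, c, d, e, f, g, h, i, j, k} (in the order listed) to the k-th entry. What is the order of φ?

20

Writing φ as disjoint cycles, the cycle lengths are 5, 4, 2.
Since disjoint cycles commute, ord(φ) = lcm(5, 4, 2) = 20.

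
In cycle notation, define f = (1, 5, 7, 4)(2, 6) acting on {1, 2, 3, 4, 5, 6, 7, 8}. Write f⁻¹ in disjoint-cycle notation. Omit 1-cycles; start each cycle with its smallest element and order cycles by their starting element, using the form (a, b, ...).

(1, 4, 7, 5)(2, 6)

If f sends a → b within a cycle, f⁻¹ sends b → a; equivalently, reverse each cycle.
Reversing each cycle of f and rotating so the smallest element leads gives (1, 4, 7, 5)(2, 6).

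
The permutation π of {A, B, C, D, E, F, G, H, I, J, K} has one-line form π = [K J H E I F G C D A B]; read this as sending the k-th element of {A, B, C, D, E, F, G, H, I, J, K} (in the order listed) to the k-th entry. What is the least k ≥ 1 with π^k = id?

The disjoint-cycle form of π has cycle lengths 4, 3, 2, 1, 1.
The order is lcm(4, 3, 2) = 12.

12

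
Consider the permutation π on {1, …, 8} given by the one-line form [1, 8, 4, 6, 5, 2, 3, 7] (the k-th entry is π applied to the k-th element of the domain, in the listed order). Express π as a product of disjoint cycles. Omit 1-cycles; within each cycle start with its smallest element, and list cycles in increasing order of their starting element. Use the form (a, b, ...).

(2, 8, 7, 3, 4, 6)

From 2: 2 → 8 → 7 → 3 → 4 → 6 → 2, closing the cycle (2, 8, 7, 3, 4, 6).
Repeating from the next unused element and collecting all non-trivial cycles gives (2, 8, 7, 3, 4, 6).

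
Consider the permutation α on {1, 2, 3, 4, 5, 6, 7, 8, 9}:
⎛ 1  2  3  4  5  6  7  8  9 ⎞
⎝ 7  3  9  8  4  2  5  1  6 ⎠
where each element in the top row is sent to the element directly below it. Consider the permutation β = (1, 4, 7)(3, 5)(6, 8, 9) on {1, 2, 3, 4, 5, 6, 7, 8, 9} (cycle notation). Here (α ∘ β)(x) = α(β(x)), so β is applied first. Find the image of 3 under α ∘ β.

First apply β: β(3) = 5, then α(5) = 4. Thus (α ∘ β)(3) = 4.

4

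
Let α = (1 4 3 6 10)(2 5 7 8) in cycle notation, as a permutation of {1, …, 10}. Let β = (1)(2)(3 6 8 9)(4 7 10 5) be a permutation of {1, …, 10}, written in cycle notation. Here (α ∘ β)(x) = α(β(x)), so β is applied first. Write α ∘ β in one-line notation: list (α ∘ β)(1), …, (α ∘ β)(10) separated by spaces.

4 5 10 8 3 2 1 9 6 7

For each element, apply β then α: 1 → 1 → 4; 2 → 2 → 5; 3 → 6 → 10; 4 → 7 → 8; 5 → 4 → 3; 6 → 8 → 2; 7 → 10 → 1; 8 → 9 → 9; 9 → 3 → 6; 10 → 5 → 7.
Collecting the images, α ∘ β = [4 5 10 8 3 2 1 9 6 7].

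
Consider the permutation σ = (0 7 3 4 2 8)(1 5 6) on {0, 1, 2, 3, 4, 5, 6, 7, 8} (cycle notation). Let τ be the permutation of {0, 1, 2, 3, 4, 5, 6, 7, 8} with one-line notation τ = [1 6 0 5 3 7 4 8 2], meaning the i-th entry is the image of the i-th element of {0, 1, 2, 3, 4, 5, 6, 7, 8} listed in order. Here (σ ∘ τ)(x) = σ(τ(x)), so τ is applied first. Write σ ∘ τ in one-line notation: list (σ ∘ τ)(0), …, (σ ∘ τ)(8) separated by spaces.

5 1 7 6 4 3 2 0 8

Chase each element through τ then σ: 0 → 1 → 5; 1 → 6 → 1; 2 → 0 → 7; 3 → 5 → 6; 4 → 3 → 4; 5 → 7 → 3; 6 → 4 → 2; 7 → 8 → 0; 8 → 2 → 8.
So σ ∘ τ in one-line form is 5 1 7 6 4 3 2 0 8.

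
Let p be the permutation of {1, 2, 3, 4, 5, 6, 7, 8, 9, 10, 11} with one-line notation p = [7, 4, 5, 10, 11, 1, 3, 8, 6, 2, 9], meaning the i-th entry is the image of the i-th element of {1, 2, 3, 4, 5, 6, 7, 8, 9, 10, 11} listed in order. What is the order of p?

21

Decomposing into disjoint cycles gives cycle lengths 7, 3, 1.
Since disjoint cycles commute, ord(p) = lcm(7, 3) = 21.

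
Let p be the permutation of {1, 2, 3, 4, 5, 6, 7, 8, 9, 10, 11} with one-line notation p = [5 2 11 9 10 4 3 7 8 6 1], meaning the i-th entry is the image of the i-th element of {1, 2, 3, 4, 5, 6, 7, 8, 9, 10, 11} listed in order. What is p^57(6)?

1

Tracing 6 → 4 → … returns to 6 after 10 steps, so 6 lies in a 10-cycle (1, 5, 10, 6, 4, 9, 8, 7, 3, 11).
Since the cycle has length 10, p^57 acts on it the same as p^7 (57 mod 10 = 7).
Advancing 7 steps from 6: 6 → 4 → 9 → 8 → 7 → 3 → 11 → 1.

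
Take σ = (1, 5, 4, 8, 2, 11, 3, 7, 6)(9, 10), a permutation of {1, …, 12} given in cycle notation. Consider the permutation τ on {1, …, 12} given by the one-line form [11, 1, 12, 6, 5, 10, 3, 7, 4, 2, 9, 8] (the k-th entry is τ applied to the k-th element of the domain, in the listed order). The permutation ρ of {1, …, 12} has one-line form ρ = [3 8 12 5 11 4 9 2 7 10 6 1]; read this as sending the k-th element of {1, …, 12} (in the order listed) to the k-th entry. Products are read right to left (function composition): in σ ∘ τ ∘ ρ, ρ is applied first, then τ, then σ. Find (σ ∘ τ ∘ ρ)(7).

8

(σ ∘ τ ∘ ρ)(7) = σ(τ(ρ(7))). ρ(7) = 9, then τ(9) = 4, then σ(4) = 8, so the result is 8.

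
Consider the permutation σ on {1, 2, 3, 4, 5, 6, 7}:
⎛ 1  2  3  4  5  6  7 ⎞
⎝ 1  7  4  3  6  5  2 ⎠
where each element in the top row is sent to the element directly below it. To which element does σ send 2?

7

The entry below 2 in the array is 7, so σ(2) = 7.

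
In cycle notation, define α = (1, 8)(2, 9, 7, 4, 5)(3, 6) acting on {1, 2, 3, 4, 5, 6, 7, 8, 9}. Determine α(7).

In the cycle (2, 9, 7, 4, 5), 7 is followed by 4, so α(7) = 4.

4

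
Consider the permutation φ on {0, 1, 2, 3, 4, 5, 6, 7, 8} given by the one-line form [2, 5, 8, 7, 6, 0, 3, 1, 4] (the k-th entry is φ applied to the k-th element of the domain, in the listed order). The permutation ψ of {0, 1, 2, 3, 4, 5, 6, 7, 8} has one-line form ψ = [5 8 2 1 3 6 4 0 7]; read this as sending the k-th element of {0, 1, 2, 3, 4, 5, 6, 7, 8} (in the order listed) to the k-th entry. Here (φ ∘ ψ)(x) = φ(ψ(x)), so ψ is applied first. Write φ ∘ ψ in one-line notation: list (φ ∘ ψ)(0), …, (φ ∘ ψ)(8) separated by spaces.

Chase each element through ψ then φ: 0 → 5 → 0; 1 → 8 → 4; 2 → 2 → 8; 3 → 1 → 5; 4 → 3 → 7; 5 → 6 → 3; 6 → 4 → 6; 7 → 0 → 2; 8 → 7 → 1.
So φ ∘ ψ in one-line form is 0 4 8 5 7 3 6 2 1.

0 4 8 5 7 3 6 2 1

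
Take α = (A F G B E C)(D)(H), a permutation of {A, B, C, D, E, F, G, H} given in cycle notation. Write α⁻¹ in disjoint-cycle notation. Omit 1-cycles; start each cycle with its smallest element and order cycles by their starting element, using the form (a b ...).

The inverse reverses each cycle.
After reversing and putting each cycle's least element first, α⁻¹ = (A C E B G F).

(A C E B G F)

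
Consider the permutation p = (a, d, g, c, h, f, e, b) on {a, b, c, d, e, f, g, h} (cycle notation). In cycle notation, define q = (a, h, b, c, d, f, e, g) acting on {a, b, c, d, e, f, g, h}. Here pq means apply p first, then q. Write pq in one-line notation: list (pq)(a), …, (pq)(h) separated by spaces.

f h b a c g d e

(pq)(x) = q(p(x)). Computing each image: q(p(a)) = q(d) = f, q(p(b)) = q(a) = h, q(p(c)) = q(h) = b, q(p(d)) = q(g) = a, q(p(e)) = q(b) = c, q(p(f)) = q(e) = g, q(p(g)) = q(c) = d, q(p(h)) = q(f) = e.
Hence pq = [f h b a c g d e].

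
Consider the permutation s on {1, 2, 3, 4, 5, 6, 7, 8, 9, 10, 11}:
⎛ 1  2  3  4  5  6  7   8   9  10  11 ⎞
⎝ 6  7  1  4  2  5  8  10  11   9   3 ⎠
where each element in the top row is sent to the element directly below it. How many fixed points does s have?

The fixed points (elements with s(x) = x) are {4}, so there is 1.

1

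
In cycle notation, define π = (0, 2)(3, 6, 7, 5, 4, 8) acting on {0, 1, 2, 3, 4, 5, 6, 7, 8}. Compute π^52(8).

5

8 lies in the 6-cycle (3, 6, 7, 5, 4, 8).
Since the cycle has length 6, π^52 acts on it the same as π^4 (52 mod 6 = 4).
Stepping 4 places around the cycle: 8 → 3 → 6 → 7 → 5.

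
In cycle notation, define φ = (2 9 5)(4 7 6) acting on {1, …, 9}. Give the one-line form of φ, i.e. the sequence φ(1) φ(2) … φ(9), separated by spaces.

Image by image: 1↦1, 2↦9, 3↦3, 4↦7, 5↦2, 6↦4, 7↦6, 8↦8, 9↦5.
Listing these in domain order gives 1 9 3 7 2 4 6 8 5.

1 9 3 7 2 4 6 8 5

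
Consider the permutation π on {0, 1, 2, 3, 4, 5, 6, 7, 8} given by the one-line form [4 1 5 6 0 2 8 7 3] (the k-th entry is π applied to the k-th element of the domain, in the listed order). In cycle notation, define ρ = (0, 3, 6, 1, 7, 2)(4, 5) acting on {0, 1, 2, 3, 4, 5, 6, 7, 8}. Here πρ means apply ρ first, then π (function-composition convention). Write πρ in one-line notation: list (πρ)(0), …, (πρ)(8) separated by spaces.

6 7 4 8 2 0 1 5 3

(πρ)(x) = π(ρ(x)). Computing each image: π(ρ(0)) = π(3) = 6, π(ρ(1)) = π(7) = 7, π(ρ(2)) = π(0) = 4, π(ρ(3)) = π(6) = 8, π(ρ(4)) = π(5) = 2, π(ρ(5)) = π(4) = 0, π(ρ(6)) = π(1) = 1, π(ρ(7)) = π(2) = 5, π(ρ(8)) = π(8) = 3.
Hence πρ = [6 7 4 8 2 0 1 5 3].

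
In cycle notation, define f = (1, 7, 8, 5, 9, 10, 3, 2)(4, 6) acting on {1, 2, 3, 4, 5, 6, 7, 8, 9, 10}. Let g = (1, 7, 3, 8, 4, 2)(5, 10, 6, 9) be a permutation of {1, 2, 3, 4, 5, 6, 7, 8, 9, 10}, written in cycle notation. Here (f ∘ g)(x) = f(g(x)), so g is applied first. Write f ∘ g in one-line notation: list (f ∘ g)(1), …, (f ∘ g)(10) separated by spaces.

(f ∘ g)(x) = f(g(x)). Computing each image: f(g(1)) = f(7) = 8, f(g(2)) = f(1) = 7, f(g(3)) = f(8) = 5, f(g(4)) = f(2) = 1, f(g(5)) = f(10) = 3, f(g(6)) = f(9) = 10, f(g(7)) = f(3) = 2, f(g(8)) = f(4) = 6, f(g(9)) = f(5) = 9, f(g(10)) = f(6) = 4.
Hence f ∘ g = [8 7 5 1 3 10 2 6 9 4].

8 7 5 1 3 10 2 6 9 4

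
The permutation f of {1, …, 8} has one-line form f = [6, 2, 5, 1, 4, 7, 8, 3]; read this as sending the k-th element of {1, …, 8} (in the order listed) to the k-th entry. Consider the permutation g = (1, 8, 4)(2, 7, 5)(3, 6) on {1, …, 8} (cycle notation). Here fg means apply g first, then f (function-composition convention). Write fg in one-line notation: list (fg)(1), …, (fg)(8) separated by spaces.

3 8 7 6 2 5 4 1

For each element, apply g then f: 1 → 8 → 3; 2 → 7 → 8; 3 → 6 → 7; 4 → 1 → 6; 5 → 2 → 2; 6 → 3 → 5; 7 → 5 → 4; 8 → 4 → 1.
So fg in one-line form is 3 8 7 6 2 5 4 1.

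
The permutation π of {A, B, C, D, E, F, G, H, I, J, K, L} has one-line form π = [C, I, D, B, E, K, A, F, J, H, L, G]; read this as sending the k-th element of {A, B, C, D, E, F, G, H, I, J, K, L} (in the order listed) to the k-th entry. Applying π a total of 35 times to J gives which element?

Tracing J → H → … returns to J after 11 steps, so J lies in an 11-cycle (A, C, D, B, I, J, H, F, K, L, G).
Since the cycle has length 11, π^35 acts on it the same as π^2 (35 mod 11 = 2).
Advancing 2 steps from J: J → H → F.

F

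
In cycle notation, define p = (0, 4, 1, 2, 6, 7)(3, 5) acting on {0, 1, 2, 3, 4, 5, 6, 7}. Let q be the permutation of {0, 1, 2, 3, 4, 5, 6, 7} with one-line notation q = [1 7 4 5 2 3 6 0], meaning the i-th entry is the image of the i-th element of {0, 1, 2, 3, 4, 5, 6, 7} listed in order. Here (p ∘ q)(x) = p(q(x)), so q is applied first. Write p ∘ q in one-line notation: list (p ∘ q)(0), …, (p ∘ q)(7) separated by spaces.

For each element, apply q then p: 0 → 1 → 2; 1 → 7 → 0; 2 → 4 → 1; 3 → 5 → 3; 4 → 2 → 6; 5 → 3 → 5; 6 → 6 → 7; 7 → 0 → 4.
Collecting the images, p ∘ q = [2 0 1 3 6 5 7 4].

2 0 1 3 6 5 7 4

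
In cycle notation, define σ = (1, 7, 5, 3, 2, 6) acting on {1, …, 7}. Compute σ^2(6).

7

6 lies in the 6-cycle (1, 7, 5, 3, 2, 6).
Stepping 2 places around the cycle: 6 → 1 → 7.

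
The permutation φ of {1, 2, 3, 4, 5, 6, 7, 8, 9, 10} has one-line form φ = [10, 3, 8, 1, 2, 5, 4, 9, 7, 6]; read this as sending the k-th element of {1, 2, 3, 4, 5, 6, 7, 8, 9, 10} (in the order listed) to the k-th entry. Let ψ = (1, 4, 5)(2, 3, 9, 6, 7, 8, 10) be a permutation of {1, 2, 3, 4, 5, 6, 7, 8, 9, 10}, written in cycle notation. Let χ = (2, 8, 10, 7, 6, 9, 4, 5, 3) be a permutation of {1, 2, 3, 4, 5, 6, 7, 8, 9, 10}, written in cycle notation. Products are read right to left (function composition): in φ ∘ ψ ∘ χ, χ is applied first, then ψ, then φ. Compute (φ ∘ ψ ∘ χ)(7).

4

(φ ∘ ψ ∘ χ)(7) = φ(ψ(χ(7))). χ(7) = 6, then ψ(6) = 7, then φ(7) = 4, so the result is 4.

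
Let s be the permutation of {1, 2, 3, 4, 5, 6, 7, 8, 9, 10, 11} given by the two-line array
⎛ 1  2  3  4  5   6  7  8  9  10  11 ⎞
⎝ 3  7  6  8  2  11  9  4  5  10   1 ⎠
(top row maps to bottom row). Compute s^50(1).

Tracing 1 → 3 → … returns to 1 after 4 steps, so 1 lies in a 4-cycle (1 3 6 11).
Powers repeat with period 4 on this cycle, and 50 mod 4 = 2, so s^50(1) = s^2(1).
Stepping 2 places around the cycle: 1 → 3 → 6.

6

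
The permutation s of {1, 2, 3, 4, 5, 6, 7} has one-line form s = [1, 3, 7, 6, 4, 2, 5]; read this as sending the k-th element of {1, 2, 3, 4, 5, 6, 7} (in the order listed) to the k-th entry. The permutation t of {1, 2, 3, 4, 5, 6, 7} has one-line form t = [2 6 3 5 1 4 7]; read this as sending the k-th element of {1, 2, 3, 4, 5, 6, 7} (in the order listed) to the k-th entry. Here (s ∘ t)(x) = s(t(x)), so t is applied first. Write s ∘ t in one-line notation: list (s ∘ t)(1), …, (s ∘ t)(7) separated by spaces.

(s ∘ t)(x) = s(t(x)). Computing each image: s(t(1)) = s(2) = 3, s(t(2)) = s(6) = 2, s(t(3)) = s(3) = 7, s(t(4)) = s(5) = 4, s(t(5)) = s(1) = 1, s(t(6)) = s(4) = 6, s(t(7)) = s(7) = 5.
Hence s ∘ t = [3 2 7 4 1 6 5].

3 2 7 4 1 6 5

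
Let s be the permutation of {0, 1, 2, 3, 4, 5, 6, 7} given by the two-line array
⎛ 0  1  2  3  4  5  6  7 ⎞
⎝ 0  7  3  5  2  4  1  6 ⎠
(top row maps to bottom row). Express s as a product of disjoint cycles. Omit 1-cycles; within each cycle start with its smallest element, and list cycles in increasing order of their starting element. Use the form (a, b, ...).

From 1: 1 → 7 → 6 → 1, closing the cycle (1, 7, 6).
Continuing from each remaining unvisited element yields (1, 7, 6)(2, 3, 5, 4).

(1, 7, 6)(2, 3, 5, 4)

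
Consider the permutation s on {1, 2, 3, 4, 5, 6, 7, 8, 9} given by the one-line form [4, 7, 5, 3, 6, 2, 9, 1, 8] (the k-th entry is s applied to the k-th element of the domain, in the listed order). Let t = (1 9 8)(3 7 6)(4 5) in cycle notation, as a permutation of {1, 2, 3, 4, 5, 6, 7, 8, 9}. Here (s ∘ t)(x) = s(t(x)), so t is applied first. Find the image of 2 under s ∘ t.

(s ∘ t)(2) = s(t(2)). t(2) = 2, then s(2) = 7. So (s ∘ t)(2) = 7.

7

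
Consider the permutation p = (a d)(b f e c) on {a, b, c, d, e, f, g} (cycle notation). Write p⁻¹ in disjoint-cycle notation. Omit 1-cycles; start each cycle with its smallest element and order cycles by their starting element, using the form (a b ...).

The inverse reverses each cycle.
After reversing and putting each cycle's least element first, p⁻¹ = (a d)(b c e f).

(a d)(b c e f)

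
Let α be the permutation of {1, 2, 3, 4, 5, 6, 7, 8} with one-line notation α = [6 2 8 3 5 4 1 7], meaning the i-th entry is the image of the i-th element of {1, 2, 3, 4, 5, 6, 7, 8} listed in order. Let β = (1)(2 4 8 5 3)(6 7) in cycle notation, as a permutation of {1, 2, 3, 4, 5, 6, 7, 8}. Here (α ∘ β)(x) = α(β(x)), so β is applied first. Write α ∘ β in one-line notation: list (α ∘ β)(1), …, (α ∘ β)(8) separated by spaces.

6 3 2 7 8 1 4 5

(α ∘ β)(x) = α(β(x)). Computing each image: α(β(1)) = α(1) = 6, α(β(2)) = α(4) = 3, α(β(3)) = α(2) = 2, α(β(4)) = α(8) = 7, α(β(5)) = α(3) = 8, α(β(6)) = α(7) = 1, α(β(7)) = α(6) = 4, α(β(8)) = α(5) = 5.
Hence α ∘ β = [6 3 2 7 8 1 4 5].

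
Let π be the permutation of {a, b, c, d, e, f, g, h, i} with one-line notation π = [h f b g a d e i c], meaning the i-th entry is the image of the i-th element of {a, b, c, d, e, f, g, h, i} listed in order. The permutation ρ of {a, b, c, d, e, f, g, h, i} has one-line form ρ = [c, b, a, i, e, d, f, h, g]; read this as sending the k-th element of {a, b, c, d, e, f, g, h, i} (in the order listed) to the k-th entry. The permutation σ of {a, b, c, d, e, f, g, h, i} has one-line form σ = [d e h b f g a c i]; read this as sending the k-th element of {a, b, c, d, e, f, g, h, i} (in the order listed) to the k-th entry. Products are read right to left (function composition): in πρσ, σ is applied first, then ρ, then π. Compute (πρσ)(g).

b

(πρσ)(g) = π(ρ(σ(g))). σ(g) = a, then ρ(a) = c, then π(c) = b, so the result is b.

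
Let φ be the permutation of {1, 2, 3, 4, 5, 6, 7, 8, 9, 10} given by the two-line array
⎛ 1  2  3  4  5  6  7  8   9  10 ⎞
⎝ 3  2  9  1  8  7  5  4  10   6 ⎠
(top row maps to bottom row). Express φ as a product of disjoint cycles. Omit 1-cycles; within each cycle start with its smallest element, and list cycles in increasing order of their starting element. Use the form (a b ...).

(1 3 9 10 6 7 5 8 4)

Start at 1 and follow images: 1 → 3 → 9 → 10 → 6 → 7 → 5 → 8 → 4 → 1, giving the cycle (1 3 9 10 6 7 5 8 4).
Continuing from each remaining unvisited element yields (1 3 9 10 6 7 5 8 4).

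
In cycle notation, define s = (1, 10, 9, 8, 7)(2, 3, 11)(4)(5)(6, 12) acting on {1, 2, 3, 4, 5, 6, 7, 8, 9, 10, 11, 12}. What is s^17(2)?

2 lies in the 3-cycle (2, 3, 11).
On a 3-cycle, s^3 is the identity, so s^17 = s^2 there (17 ≡ 2 mod 3).
Advancing 2 steps from 2: 2 → 3 → 11.

11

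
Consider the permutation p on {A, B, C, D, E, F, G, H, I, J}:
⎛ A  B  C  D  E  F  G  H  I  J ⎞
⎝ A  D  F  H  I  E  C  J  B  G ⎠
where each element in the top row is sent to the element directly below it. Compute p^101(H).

Tracing H → J → … returns to H after 9 steps, so H lies in a 9-cycle (B, D, H, J, G, C, F, E, I).
Powers repeat with period 9 on this cycle, and 101 mod 9 = 2, so p^101(H) = p^2(H).
Advancing 2 steps from H: H → J → G.

G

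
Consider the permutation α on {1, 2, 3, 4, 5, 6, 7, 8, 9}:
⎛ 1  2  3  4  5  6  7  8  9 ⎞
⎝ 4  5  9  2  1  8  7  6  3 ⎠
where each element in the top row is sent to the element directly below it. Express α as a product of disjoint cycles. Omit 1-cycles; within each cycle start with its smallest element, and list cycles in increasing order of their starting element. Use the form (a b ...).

(1 4 2 5)(3 9)(6 8)

From 1: 1 → 4 → 2 → 5 → 1, closing the cycle (1 4 2 5).
Repeating from the next unused element and collecting all non-trivial cycles gives (1 4 2 5)(3 9)(6 8).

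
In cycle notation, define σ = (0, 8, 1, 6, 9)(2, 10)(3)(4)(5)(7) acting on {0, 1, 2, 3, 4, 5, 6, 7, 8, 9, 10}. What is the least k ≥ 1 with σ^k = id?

The cycle type of σ is (5, 2, 1, 1, 1, 1).
Since disjoint cycles commute, ord(σ) = lcm(5, 2) = 10.

10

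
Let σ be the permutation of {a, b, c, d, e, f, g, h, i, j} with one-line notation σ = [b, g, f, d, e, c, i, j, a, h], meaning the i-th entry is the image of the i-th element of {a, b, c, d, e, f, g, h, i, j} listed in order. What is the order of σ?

4

The disjoint-cycle form of σ has cycle lengths 4, 2, 2, 1, 1.
The order is lcm(4, 2, 2) = 4.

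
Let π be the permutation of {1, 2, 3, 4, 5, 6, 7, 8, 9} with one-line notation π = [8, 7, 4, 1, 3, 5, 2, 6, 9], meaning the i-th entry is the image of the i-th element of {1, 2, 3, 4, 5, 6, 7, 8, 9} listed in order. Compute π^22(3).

Tracing 3 → 4 → … returns to 3 after 6 steps, so 3 lies in a 6-cycle (1 8 6 5 3 4).
On a 6-cycle, π^6 is the identity, so π^22 = π^4 there (22 ≡ 4 mod 6).
Stepping 4 places around the cycle: 3 → 4 → 1 → 8 → 6.

6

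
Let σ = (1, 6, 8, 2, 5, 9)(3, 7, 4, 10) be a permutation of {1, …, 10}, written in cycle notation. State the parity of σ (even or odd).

even

The cycle lengths are 6, 4.
A cycle of length ℓ contributes ℓ−1 transpositions, so σ is a product of 5 + 3 = 8 transpositions — even.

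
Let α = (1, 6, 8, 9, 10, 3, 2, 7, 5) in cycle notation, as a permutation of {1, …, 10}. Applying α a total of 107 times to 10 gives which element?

9

10 lies in the 9-cycle (1, 6, 8, 9, 10, 3, 2, 7, 5).
Powers repeat with period 9 on this cycle, and 107 mod 9 = 8, so α^107(10) = α^8(10).
Advancing 8 steps from 10: 10 → 3 → 2 → 7 → 5 → 1 → 6 → 8 → 9.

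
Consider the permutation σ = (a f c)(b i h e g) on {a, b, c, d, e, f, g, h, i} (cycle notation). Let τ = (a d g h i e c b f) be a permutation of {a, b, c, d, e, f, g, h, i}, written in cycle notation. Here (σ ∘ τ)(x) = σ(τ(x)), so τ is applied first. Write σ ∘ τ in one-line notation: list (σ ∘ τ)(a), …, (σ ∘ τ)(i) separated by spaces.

(σ ∘ τ)(x) = σ(τ(x)). Computing each image: σ(τ(a)) = σ(d) = d, σ(τ(b)) = σ(f) = c, σ(τ(c)) = σ(b) = i, σ(τ(d)) = σ(g) = b, σ(τ(e)) = σ(c) = a, σ(τ(f)) = σ(a) = f, σ(τ(g)) = σ(h) = e, σ(τ(h)) = σ(i) = h, σ(τ(i)) = σ(e) = g.
Hence σ ∘ τ = [d c i b a f e h g].

d c i b a f e h g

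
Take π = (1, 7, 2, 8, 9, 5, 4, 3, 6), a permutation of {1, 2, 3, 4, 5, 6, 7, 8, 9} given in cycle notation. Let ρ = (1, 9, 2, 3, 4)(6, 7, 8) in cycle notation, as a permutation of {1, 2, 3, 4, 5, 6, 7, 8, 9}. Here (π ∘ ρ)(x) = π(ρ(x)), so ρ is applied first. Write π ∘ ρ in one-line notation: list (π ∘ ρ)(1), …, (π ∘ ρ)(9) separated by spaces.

5 6 3 7 4 2 9 1 8

Chase each element through ρ then π: 1 → 9 → 5; 2 → 3 → 6; 3 → 4 → 3; 4 → 1 → 7; 5 → 5 → 4; 6 → 7 → 2; 7 → 8 → 9; 8 → 6 → 1; 9 → 2 → 8.
Collecting the images, π ∘ ρ = [5 6 3 7 4 2 9 1 8].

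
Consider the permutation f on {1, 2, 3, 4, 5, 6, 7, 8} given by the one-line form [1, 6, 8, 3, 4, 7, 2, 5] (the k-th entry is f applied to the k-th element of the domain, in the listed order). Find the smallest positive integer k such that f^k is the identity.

12

Writing f as disjoint cycles, the cycle lengths are 4, 3, 1.
The order of f is the least common multiple of its cycle lengths: lcm(4, 3) = 12.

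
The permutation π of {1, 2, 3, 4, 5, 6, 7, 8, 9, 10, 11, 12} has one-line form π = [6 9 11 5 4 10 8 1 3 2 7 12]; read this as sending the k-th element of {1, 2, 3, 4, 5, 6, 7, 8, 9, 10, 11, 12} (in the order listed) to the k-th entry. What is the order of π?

The disjoint-cycle form of π has cycle lengths 9, 2, 1.
Since disjoint cycles commute, ord(π) = lcm(9, 2) = 18.

18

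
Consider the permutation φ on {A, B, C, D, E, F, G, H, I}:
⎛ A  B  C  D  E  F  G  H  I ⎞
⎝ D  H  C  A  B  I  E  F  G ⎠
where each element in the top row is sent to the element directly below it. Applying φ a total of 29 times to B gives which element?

E

Tracing B → H → … returns to B after 6 steps, so B lies in a 6-cycle (B, H, F, I, G, E).
On a 6-cycle, φ^6 is the identity, so φ^29 = φ^5 there (29 ≡ 5 mod 6).
Stepping 5 places around the cycle: B → H → F → I → G → E.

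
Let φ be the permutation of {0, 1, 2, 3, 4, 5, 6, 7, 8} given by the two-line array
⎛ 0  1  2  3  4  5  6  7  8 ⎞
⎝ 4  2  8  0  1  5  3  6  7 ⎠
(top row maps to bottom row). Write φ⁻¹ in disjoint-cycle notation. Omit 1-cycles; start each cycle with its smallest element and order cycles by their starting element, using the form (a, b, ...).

First write φ in disjoint cycles: (0, 4, 1, 2, 8, 7, 6, 3).
Reversing each cycle (and rotating so the smallest element leads) gives φ⁻¹ = (0, 3, 6, 7, 8, 2, 1, 4).

(0, 3, 6, 7, 8, 2, 1, 4)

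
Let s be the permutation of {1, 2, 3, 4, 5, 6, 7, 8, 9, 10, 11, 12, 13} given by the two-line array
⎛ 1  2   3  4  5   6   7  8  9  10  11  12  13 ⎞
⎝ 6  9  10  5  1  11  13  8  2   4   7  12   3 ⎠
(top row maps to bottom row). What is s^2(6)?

Tracing 6 → 11 → … returns to 6 after 9 steps, so 6 lies in a 9-cycle (1 6 11 7 13 3 10 4 5).
Advancing 2 steps from 6: 6 → 11 → 7.

7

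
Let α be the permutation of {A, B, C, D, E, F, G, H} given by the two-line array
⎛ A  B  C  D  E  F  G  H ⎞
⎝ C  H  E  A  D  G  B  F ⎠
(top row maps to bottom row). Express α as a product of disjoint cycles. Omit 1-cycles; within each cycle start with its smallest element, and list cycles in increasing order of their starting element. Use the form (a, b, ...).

(A, C, E, D)(B, H, F, G)

Start at A and follow images: A → C → E → D → A, giving the cycle (A, C, E, D).
Repeating from the next unused element and collecting all non-trivial cycles gives (A, C, E, D)(B, H, F, G).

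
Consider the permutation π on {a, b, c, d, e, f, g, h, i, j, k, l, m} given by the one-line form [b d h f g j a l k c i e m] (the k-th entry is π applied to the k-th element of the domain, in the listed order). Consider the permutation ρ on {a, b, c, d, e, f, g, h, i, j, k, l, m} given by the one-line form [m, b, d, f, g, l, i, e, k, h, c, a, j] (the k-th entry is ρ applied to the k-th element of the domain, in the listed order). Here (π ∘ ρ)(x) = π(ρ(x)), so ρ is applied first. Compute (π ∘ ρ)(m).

c

(π ∘ ρ)(m) = π(ρ(m)). ρ(m) = j, then π(j) = c. So (π ∘ ρ)(m) = c.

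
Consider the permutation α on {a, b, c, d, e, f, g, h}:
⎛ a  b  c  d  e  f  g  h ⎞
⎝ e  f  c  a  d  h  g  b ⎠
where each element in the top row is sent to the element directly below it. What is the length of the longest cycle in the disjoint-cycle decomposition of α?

3

Decomposing into disjoint cycles gives (a e d)(b f h); the longest has length 3.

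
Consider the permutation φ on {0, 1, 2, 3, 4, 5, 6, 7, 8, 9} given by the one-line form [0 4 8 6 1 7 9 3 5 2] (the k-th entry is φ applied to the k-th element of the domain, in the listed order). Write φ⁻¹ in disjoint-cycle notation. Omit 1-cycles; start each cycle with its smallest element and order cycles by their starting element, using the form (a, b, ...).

First write φ in disjoint cycles: (1, 4)(2, 8, 5, 7, 3, 6, 9).
Reversing each cycle (and rotating so the smallest element leads) gives φ⁻¹ = (1, 4)(2, 9, 6, 3, 7, 5, 8).

(1, 4)(2, 9, 6, 3, 7, 5, 8)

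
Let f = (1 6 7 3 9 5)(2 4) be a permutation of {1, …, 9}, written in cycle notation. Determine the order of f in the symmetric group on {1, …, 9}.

6

The cycle type of f is (6, 2, 1).
The order of f is the least common multiple of its cycle lengths: lcm(6, 2) = 6.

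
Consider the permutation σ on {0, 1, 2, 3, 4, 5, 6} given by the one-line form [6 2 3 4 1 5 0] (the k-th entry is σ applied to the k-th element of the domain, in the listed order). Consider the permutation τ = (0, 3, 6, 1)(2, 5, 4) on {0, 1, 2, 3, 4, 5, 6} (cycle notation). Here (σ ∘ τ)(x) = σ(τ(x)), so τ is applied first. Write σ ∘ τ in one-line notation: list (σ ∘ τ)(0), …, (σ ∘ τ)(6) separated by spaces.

4 6 5 0 3 1 2

(σ ∘ τ)(x) = σ(τ(x)). Computing each image: σ(τ(0)) = σ(3) = 4, σ(τ(1)) = σ(0) = 6, σ(τ(2)) = σ(5) = 5, σ(τ(3)) = σ(6) = 0, σ(τ(4)) = σ(2) = 3, σ(τ(5)) = σ(4) = 1, σ(τ(6)) = σ(1) = 2.
Hence σ ∘ τ = [4 6 5 0 3 1 2].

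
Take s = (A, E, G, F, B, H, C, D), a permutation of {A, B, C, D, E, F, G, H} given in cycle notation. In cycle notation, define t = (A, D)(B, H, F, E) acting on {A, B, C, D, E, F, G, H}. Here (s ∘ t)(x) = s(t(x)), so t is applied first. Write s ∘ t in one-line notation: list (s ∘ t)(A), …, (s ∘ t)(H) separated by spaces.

A C D E H G F B

For each element, apply t then s: A → D → A; B → H → C; C → C → D; D → A → E; E → B → H; F → E → G; G → G → F; H → F → B.
Collecting the images, s ∘ t = [A C D E H G F B].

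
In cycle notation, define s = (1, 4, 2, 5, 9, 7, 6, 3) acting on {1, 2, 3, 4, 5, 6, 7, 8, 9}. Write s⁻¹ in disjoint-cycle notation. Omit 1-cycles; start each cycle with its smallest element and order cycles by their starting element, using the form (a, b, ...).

(1, 3, 6, 7, 9, 5, 2, 4)

If s sends a → b within a cycle, s⁻¹ sends b → a; equivalently, reverse each cycle.
Reversing each cycle of s and rotating so the smallest element leads gives (1, 3, 6, 7, 9, 5, 2, 4).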